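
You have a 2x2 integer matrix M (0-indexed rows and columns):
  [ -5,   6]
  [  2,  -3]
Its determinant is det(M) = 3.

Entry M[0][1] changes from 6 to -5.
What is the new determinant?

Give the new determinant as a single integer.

det is linear in row 0: changing M[0][1] by delta changes det by delta * cofactor(0,1).
Cofactor C_01 = (-1)^(0+1) * minor(0,1) = -2
Entry delta = -5 - 6 = -11
Det delta = -11 * -2 = 22
New det = 3 + 22 = 25

Answer: 25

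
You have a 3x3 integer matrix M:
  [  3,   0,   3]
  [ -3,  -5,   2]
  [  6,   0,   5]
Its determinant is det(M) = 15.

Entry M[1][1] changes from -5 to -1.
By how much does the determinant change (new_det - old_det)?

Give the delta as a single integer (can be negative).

Answer: -12

Derivation:
Cofactor C_11 = -3
Entry delta = -1 - -5 = 4
Det delta = entry_delta * cofactor = 4 * -3 = -12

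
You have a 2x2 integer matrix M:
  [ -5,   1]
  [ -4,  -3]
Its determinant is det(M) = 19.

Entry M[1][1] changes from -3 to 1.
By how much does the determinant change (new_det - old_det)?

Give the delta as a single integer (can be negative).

Answer: -20

Derivation:
Cofactor C_11 = -5
Entry delta = 1 - -3 = 4
Det delta = entry_delta * cofactor = 4 * -5 = -20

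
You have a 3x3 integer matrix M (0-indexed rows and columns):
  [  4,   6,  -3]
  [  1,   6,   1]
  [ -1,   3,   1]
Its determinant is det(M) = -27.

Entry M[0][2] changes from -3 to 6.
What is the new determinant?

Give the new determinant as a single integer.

det is linear in row 0: changing M[0][2] by delta changes det by delta * cofactor(0,2).
Cofactor C_02 = (-1)^(0+2) * minor(0,2) = 9
Entry delta = 6 - -3 = 9
Det delta = 9 * 9 = 81
New det = -27 + 81 = 54

Answer: 54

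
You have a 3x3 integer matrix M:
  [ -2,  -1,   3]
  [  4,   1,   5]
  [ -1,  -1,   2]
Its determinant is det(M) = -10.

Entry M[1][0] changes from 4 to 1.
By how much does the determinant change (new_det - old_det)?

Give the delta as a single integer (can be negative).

Cofactor C_10 = -1
Entry delta = 1 - 4 = -3
Det delta = entry_delta * cofactor = -3 * -1 = 3

Answer: 3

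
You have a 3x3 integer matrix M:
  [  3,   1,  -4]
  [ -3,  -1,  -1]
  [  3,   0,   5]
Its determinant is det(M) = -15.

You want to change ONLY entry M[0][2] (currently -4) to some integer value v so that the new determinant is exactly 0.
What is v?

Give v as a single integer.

Answer: 1

Derivation:
det is linear in entry M[0][2]: det = old_det + (v - -4) * C_02
Cofactor C_02 = 3
Want det = 0: -15 + (v - -4) * 3 = 0
  (v - -4) = 15 / 3 = 5
  v = -4 + (5) = 1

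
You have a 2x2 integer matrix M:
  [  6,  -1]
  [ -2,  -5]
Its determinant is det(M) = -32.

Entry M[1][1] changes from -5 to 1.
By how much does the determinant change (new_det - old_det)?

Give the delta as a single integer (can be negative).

Answer: 36

Derivation:
Cofactor C_11 = 6
Entry delta = 1 - -5 = 6
Det delta = entry_delta * cofactor = 6 * 6 = 36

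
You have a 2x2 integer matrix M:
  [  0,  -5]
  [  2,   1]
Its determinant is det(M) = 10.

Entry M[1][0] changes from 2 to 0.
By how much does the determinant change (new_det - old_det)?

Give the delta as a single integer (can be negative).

Answer: -10

Derivation:
Cofactor C_10 = 5
Entry delta = 0 - 2 = -2
Det delta = entry_delta * cofactor = -2 * 5 = -10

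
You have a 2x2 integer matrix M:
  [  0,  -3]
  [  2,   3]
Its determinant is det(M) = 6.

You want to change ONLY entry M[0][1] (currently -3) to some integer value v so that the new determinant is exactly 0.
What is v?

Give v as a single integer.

Answer: 0

Derivation:
det is linear in entry M[0][1]: det = old_det + (v - -3) * C_01
Cofactor C_01 = -2
Want det = 0: 6 + (v - -3) * -2 = 0
  (v - -3) = -6 / -2 = 3
  v = -3 + (3) = 0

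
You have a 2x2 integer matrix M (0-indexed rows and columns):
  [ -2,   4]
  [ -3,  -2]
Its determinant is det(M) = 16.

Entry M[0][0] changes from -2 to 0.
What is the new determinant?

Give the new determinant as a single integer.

det is linear in row 0: changing M[0][0] by delta changes det by delta * cofactor(0,0).
Cofactor C_00 = (-1)^(0+0) * minor(0,0) = -2
Entry delta = 0 - -2 = 2
Det delta = 2 * -2 = -4
New det = 16 + -4 = 12

Answer: 12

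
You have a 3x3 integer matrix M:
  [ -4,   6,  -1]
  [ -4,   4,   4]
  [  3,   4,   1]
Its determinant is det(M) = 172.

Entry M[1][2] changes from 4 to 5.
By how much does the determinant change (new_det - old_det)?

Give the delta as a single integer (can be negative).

Cofactor C_12 = 34
Entry delta = 5 - 4 = 1
Det delta = entry_delta * cofactor = 1 * 34 = 34

Answer: 34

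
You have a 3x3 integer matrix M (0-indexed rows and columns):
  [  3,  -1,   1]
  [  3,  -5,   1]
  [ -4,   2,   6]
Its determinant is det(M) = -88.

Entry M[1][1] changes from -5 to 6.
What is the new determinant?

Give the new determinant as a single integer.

det is linear in row 1: changing M[1][1] by delta changes det by delta * cofactor(1,1).
Cofactor C_11 = (-1)^(1+1) * minor(1,1) = 22
Entry delta = 6 - -5 = 11
Det delta = 11 * 22 = 242
New det = -88 + 242 = 154

Answer: 154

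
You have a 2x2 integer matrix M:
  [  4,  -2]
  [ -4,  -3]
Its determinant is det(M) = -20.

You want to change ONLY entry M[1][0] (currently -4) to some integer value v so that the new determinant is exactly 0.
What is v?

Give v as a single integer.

Answer: 6

Derivation:
det is linear in entry M[1][0]: det = old_det + (v - -4) * C_10
Cofactor C_10 = 2
Want det = 0: -20 + (v - -4) * 2 = 0
  (v - -4) = 20 / 2 = 10
  v = -4 + (10) = 6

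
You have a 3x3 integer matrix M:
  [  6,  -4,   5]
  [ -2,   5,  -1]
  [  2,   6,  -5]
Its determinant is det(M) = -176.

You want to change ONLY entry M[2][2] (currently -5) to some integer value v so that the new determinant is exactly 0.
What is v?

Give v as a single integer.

det is linear in entry M[2][2]: det = old_det + (v - -5) * C_22
Cofactor C_22 = 22
Want det = 0: -176 + (v - -5) * 22 = 0
  (v - -5) = 176 / 22 = 8
  v = -5 + (8) = 3

Answer: 3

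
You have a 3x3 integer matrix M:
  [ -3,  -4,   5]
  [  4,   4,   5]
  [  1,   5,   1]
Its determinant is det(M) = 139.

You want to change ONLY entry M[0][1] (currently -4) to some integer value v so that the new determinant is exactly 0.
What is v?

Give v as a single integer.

det is linear in entry M[0][1]: det = old_det + (v - -4) * C_01
Cofactor C_01 = 1
Want det = 0: 139 + (v - -4) * 1 = 0
  (v - -4) = -139 / 1 = -139
  v = -4 + (-139) = -143

Answer: -143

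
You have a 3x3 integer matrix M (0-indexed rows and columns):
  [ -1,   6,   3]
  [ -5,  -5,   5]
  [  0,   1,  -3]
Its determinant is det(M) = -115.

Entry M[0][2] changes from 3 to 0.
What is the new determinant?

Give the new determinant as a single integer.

det is linear in row 0: changing M[0][2] by delta changes det by delta * cofactor(0,2).
Cofactor C_02 = (-1)^(0+2) * minor(0,2) = -5
Entry delta = 0 - 3 = -3
Det delta = -3 * -5 = 15
New det = -115 + 15 = -100

Answer: -100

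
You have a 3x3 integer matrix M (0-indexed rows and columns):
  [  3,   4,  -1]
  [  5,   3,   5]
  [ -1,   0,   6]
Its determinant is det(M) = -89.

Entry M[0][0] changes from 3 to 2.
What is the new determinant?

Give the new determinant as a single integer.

Answer: -107

Derivation:
det is linear in row 0: changing M[0][0] by delta changes det by delta * cofactor(0,0).
Cofactor C_00 = (-1)^(0+0) * minor(0,0) = 18
Entry delta = 2 - 3 = -1
Det delta = -1 * 18 = -18
New det = -89 + -18 = -107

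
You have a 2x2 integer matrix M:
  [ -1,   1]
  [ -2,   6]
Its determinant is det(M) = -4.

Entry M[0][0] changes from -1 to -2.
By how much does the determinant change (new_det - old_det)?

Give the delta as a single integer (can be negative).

Answer: -6

Derivation:
Cofactor C_00 = 6
Entry delta = -2 - -1 = -1
Det delta = entry_delta * cofactor = -1 * 6 = -6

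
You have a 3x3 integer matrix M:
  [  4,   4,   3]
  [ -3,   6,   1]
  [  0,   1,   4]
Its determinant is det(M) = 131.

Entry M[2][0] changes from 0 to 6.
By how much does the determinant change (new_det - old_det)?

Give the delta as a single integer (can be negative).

Answer: -84

Derivation:
Cofactor C_20 = -14
Entry delta = 6 - 0 = 6
Det delta = entry_delta * cofactor = 6 * -14 = -84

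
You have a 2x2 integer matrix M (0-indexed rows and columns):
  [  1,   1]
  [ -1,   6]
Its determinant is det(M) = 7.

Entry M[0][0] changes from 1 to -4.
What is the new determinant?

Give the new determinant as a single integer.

Answer: -23

Derivation:
det is linear in row 0: changing M[0][0] by delta changes det by delta * cofactor(0,0).
Cofactor C_00 = (-1)^(0+0) * minor(0,0) = 6
Entry delta = -4 - 1 = -5
Det delta = -5 * 6 = -30
New det = 7 + -30 = -23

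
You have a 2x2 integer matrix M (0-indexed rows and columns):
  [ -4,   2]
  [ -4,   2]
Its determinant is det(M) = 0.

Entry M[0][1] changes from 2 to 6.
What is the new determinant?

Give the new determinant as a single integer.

Answer: 16

Derivation:
det is linear in row 0: changing M[0][1] by delta changes det by delta * cofactor(0,1).
Cofactor C_01 = (-1)^(0+1) * minor(0,1) = 4
Entry delta = 6 - 2 = 4
Det delta = 4 * 4 = 16
New det = 0 + 16 = 16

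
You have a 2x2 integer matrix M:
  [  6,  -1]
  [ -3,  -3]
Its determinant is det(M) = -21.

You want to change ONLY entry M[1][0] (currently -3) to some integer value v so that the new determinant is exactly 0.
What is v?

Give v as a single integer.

det is linear in entry M[1][0]: det = old_det + (v - -3) * C_10
Cofactor C_10 = 1
Want det = 0: -21 + (v - -3) * 1 = 0
  (v - -3) = 21 / 1 = 21
  v = -3 + (21) = 18

Answer: 18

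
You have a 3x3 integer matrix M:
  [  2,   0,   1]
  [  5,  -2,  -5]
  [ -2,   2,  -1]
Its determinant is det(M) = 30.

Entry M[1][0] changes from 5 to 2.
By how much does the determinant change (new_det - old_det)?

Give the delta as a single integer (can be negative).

Answer: -6

Derivation:
Cofactor C_10 = 2
Entry delta = 2 - 5 = -3
Det delta = entry_delta * cofactor = -3 * 2 = -6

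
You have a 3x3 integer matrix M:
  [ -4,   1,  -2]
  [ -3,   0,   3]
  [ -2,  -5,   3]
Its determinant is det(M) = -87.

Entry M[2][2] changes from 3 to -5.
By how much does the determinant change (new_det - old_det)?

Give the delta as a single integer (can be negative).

Answer: -24

Derivation:
Cofactor C_22 = 3
Entry delta = -5 - 3 = -8
Det delta = entry_delta * cofactor = -8 * 3 = -24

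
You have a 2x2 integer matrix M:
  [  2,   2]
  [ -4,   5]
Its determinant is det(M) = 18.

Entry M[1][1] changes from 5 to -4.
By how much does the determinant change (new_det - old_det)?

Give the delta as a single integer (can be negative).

Cofactor C_11 = 2
Entry delta = -4 - 5 = -9
Det delta = entry_delta * cofactor = -9 * 2 = -18

Answer: -18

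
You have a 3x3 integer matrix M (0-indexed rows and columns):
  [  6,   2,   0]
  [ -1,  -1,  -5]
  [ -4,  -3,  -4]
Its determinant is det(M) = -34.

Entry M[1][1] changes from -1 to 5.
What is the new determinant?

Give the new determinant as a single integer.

Answer: -178

Derivation:
det is linear in row 1: changing M[1][1] by delta changes det by delta * cofactor(1,1).
Cofactor C_11 = (-1)^(1+1) * minor(1,1) = -24
Entry delta = 5 - -1 = 6
Det delta = 6 * -24 = -144
New det = -34 + -144 = -178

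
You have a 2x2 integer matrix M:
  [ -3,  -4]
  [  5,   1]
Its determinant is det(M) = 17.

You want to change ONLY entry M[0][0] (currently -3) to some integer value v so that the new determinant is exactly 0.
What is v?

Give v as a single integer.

Answer: -20

Derivation:
det is linear in entry M[0][0]: det = old_det + (v - -3) * C_00
Cofactor C_00 = 1
Want det = 0: 17 + (v - -3) * 1 = 0
  (v - -3) = -17 / 1 = -17
  v = -3 + (-17) = -20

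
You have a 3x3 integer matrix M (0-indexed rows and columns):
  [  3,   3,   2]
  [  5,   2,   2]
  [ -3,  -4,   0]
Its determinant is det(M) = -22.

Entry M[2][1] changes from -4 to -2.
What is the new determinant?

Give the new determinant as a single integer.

Answer: -14

Derivation:
det is linear in row 2: changing M[2][1] by delta changes det by delta * cofactor(2,1).
Cofactor C_21 = (-1)^(2+1) * minor(2,1) = 4
Entry delta = -2 - -4 = 2
Det delta = 2 * 4 = 8
New det = -22 + 8 = -14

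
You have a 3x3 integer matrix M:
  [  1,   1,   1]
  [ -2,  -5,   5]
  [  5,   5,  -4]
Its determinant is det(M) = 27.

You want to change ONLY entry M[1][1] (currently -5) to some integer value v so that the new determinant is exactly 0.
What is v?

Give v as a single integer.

Answer: -2

Derivation:
det is linear in entry M[1][1]: det = old_det + (v - -5) * C_11
Cofactor C_11 = -9
Want det = 0: 27 + (v - -5) * -9 = 0
  (v - -5) = -27 / -9 = 3
  v = -5 + (3) = -2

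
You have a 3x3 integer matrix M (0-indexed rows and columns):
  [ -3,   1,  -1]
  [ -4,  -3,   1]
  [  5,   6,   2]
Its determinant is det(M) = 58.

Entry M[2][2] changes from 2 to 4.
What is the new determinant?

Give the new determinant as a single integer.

det is linear in row 2: changing M[2][2] by delta changes det by delta * cofactor(2,2).
Cofactor C_22 = (-1)^(2+2) * minor(2,2) = 13
Entry delta = 4 - 2 = 2
Det delta = 2 * 13 = 26
New det = 58 + 26 = 84

Answer: 84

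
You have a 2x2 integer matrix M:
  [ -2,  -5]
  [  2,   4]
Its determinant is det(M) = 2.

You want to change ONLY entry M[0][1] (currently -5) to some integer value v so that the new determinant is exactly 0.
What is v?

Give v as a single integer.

Answer: -4

Derivation:
det is linear in entry M[0][1]: det = old_det + (v - -5) * C_01
Cofactor C_01 = -2
Want det = 0: 2 + (v - -5) * -2 = 0
  (v - -5) = -2 / -2 = 1
  v = -5 + (1) = -4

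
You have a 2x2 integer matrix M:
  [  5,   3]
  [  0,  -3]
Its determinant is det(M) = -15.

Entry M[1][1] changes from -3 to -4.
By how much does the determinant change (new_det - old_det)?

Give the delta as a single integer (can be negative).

Answer: -5

Derivation:
Cofactor C_11 = 5
Entry delta = -4 - -3 = -1
Det delta = entry_delta * cofactor = -1 * 5 = -5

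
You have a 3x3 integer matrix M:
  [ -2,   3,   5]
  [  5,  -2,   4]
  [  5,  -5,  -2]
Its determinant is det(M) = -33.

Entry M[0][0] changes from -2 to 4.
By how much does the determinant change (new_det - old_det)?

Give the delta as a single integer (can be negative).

Answer: 144

Derivation:
Cofactor C_00 = 24
Entry delta = 4 - -2 = 6
Det delta = entry_delta * cofactor = 6 * 24 = 144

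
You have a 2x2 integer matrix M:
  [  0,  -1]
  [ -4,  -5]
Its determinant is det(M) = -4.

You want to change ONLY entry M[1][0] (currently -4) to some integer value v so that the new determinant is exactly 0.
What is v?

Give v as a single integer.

det is linear in entry M[1][0]: det = old_det + (v - -4) * C_10
Cofactor C_10 = 1
Want det = 0: -4 + (v - -4) * 1 = 0
  (v - -4) = 4 / 1 = 4
  v = -4 + (4) = 0

Answer: 0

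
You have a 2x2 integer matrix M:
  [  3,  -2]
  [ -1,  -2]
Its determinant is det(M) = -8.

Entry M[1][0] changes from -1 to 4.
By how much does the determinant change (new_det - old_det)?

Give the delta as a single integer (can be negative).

Cofactor C_10 = 2
Entry delta = 4 - -1 = 5
Det delta = entry_delta * cofactor = 5 * 2 = 10

Answer: 10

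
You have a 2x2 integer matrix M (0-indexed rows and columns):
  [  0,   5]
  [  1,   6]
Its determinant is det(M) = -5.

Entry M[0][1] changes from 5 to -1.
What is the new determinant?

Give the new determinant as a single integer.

det is linear in row 0: changing M[0][1] by delta changes det by delta * cofactor(0,1).
Cofactor C_01 = (-1)^(0+1) * minor(0,1) = -1
Entry delta = -1 - 5 = -6
Det delta = -6 * -1 = 6
New det = -5 + 6 = 1

Answer: 1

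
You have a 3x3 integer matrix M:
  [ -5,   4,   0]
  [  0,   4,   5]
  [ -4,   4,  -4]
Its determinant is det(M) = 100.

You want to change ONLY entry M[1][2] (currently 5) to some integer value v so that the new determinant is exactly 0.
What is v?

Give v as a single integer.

det is linear in entry M[1][2]: det = old_det + (v - 5) * C_12
Cofactor C_12 = 4
Want det = 0: 100 + (v - 5) * 4 = 0
  (v - 5) = -100 / 4 = -25
  v = 5 + (-25) = -20

Answer: -20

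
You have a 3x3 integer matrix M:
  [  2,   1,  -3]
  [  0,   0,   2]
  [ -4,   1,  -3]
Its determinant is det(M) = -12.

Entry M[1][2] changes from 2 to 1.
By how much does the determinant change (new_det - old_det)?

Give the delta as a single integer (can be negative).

Cofactor C_12 = -6
Entry delta = 1 - 2 = -1
Det delta = entry_delta * cofactor = -1 * -6 = 6

Answer: 6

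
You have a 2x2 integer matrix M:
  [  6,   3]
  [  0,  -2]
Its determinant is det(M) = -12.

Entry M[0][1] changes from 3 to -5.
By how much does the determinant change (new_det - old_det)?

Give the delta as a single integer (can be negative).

Answer: 0

Derivation:
Cofactor C_01 = 0
Entry delta = -5 - 3 = -8
Det delta = entry_delta * cofactor = -8 * 0 = 0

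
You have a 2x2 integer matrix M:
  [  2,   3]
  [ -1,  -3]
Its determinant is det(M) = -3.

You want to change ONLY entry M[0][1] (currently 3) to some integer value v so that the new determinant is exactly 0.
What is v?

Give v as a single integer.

det is linear in entry M[0][1]: det = old_det + (v - 3) * C_01
Cofactor C_01 = 1
Want det = 0: -3 + (v - 3) * 1 = 0
  (v - 3) = 3 / 1 = 3
  v = 3 + (3) = 6

Answer: 6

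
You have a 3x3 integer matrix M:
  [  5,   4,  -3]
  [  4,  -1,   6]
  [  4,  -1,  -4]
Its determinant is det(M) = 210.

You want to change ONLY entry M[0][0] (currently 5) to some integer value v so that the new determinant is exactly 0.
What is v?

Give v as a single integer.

Answer: -16

Derivation:
det is linear in entry M[0][0]: det = old_det + (v - 5) * C_00
Cofactor C_00 = 10
Want det = 0: 210 + (v - 5) * 10 = 0
  (v - 5) = -210 / 10 = -21
  v = 5 + (-21) = -16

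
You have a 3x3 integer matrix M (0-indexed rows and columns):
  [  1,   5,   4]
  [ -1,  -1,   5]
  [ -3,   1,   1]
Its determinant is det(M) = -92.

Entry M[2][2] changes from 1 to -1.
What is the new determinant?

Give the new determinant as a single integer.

det is linear in row 2: changing M[2][2] by delta changes det by delta * cofactor(2,2).
Cofactor C_22 = (-1)^(2+2) * minor(2,2) = 4
Entry delta = -1 - 1 = -2
Det delta = -2 * 4 = -8
New det = -92 + -8 = -100

Answer: -100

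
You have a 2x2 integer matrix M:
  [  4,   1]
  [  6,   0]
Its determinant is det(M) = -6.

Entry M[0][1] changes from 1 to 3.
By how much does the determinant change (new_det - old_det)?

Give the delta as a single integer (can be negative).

Cofactor C_01 = -6
Entry delta = 3 - 1 = 2
Det delta = entry_delta * cofactor = 2 * -6 = -12

Answer: -12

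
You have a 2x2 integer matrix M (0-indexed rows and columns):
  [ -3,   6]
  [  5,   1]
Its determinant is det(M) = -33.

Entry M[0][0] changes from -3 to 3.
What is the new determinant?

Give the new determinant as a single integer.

det is linear in row 0: changing M[0][0] by delta changes det by delta * cofactor(0,0).
Cofactor C_00 = (-1)^(0+0) * minor(0,0) = 1
Entry delta = 3 - -3 = 6
Det delta = 6 * 1 = 6
New det = -33 + 6 = -27

Answer: -27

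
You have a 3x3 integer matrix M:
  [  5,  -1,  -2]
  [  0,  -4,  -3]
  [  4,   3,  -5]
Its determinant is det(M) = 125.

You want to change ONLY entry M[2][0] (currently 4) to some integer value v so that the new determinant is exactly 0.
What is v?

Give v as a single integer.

Answer: 29

Derivation:
det is linear in entry M[2][0]: det = old_det + (v - 4) * C_20
Cofactor C_20 = -5
Want det = 0: 125 + (v - 4) * -5 = 0
  (v - 4) = -125 / -5 = 25
  v = 4 + (25) = 29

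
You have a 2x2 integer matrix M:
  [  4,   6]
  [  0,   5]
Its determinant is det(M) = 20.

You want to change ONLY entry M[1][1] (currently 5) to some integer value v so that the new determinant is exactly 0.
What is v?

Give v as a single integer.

Answer: 0

Derivation:
det is linear in entry M[1][1]: det = old_det + (v - 5) * C_11
Cofactor C_11 = 4
Want det = 0: 20 + (v - 5) * 4 = 0
  (v - 5) = -20 / 4 = -5
  v = 5 + (-5) = 0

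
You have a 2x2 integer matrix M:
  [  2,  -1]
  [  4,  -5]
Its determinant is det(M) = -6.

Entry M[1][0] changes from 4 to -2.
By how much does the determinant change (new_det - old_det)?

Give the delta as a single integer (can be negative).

Answer: -6

Derivation:
Cofactor C_10 = 1
Entry delta = -2 - 4 = -6
Det delta = entry_delta * cofactor = -6 * 1 = -6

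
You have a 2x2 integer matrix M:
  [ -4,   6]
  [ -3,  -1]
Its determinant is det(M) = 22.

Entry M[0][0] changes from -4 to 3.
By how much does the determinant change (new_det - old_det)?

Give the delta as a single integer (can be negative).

Cofactor C_00 = -1
Entry delta = 3 - -4 = 7
Det delta = entry_delta * cofactor = 7 * -1 = -7

Answer: -7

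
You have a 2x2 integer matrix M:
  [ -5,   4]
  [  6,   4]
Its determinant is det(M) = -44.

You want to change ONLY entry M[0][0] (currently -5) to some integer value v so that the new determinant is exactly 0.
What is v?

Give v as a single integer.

det is linear in entry M[0][0]: det = old_det + (v - -5) * C_00
Cofactor C_00 = 4
Want det = 0: -44 + (v - -5) * 4 = 0
  (v - -5) = 44 / 4 = 11
  v = -5 + (11) = 6

Answer: 6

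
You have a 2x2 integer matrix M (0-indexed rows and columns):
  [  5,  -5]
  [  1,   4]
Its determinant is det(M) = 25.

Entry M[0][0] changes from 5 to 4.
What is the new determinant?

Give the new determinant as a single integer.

Answer: 21

Derivation:
det is linear in row 0: changing M[0][0] by delta changes det by delta * cofactor(0,0).
Cofactor C_00 = (-1)^(0+0) * minor(0,0) = 4
Entry delta = 4 - 5 = -1
Det delta = -1 * 4 = -4
New det = 25 + -4 = 21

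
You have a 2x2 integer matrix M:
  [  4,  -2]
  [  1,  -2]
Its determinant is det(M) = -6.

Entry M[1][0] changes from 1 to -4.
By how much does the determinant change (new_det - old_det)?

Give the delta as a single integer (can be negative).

Answer: -10

Derivation:
Cofactor C_10 = 2
Entry delta = -4 - 1 = -5
Det delta = entry_delta * cofactor = -5 * 2 = -10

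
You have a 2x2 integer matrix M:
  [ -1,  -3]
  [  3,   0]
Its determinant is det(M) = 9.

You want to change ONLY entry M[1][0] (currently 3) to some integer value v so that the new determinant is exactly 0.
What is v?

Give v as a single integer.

det is linear in entry M[1][0]: det = old_det + (v - 3) * C_10
Cofactor C_10 = 3
Want det = 0: 9 + (v - 3) * 3 = 0
  (v - 3) = -9 / 3 = -3
  v = 3 + (-3) = 0

Answer: 0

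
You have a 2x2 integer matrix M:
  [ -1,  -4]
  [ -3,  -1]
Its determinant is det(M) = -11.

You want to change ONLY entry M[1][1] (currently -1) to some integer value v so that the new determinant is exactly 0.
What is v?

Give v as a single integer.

det is linear in entry M[1][1]: det = old_det + (v - -1) * C_11
Cofactor C_11 = -1
Want det = 0: -11 + (v - -1) * -1 = 0
  (v - -1) = 11 / -1 = -11
  v = -1 + (-11) = -12

Answer: -12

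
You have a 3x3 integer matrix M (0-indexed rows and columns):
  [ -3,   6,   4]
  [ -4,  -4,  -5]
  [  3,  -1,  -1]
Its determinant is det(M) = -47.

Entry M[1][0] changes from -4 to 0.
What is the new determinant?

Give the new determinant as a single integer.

det is linear in row 1: changing M[1][0] by delta changes det by delta * cofactor(1,0).
Cofactor C_10 = (-1)^(1+0) * minor(1,0) = 2
Entry delta = 0 - -4 = 4
Det delta = 4 * 2 = 8
New det = -47 + 8 = -39

Answer: -39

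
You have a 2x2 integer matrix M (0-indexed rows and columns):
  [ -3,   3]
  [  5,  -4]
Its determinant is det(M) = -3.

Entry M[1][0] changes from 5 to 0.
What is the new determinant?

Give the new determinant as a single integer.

det is linear in row 1: changing M[1][0] by delta changes det by delta * cofactor(1,0).
Cofactor C_10 = (-1)^(1+0) * minor(1,0) = -3
Entry delta = 0 - 5 = -5
Det delta = -5 * -3 = 15
New det = -3 + 15 = 12

Answer: 12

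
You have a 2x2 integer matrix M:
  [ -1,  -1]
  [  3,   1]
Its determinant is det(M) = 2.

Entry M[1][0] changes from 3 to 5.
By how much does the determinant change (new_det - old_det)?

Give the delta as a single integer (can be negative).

Cofactor C_10 = 1
Entry delta = 5 - 3 = 2
Det delta = entry_delta * cofactor = 2 * 1 = 2

Answer: 2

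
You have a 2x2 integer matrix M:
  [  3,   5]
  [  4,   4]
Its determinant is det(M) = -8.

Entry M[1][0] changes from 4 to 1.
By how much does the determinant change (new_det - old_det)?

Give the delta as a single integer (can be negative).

Cofactor C_10 = -5
Entry delta = 1 - 4 = -3
Det delta = entry_delta * cofactor = -3 * -5 = 15

Answer: 15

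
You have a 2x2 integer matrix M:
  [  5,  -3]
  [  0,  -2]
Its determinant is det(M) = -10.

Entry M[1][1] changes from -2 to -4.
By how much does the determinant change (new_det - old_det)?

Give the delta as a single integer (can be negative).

Cofactor C_11 = 5
Entry delta = -4 - -2 = -2
Det delta = entry_delta * cofactor = -2 * 5 = -10

Answer: -10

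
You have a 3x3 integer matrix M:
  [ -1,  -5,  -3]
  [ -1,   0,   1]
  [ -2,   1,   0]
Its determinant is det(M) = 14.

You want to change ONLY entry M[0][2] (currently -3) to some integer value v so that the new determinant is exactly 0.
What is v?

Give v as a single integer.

det is linear in entry M[0][2]: det = old_det + (v - -3) * C_02
Cofactor C_02 = -1
Want det = 0: 14 + (v - -3) * -1 = 0
  (v - -3) = -14 / -1 = 14
  v = -3 + (14) = 11

Answer: 11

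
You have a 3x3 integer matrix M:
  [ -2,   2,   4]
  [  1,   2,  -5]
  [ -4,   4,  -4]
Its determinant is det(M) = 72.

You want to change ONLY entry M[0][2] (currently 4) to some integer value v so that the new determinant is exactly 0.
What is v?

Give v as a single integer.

det is linear in entry M[0][2]: det = old_det + (v - 4) * C_02
Cofactor C_02 = 12
Want det = 0: 72 + (v - 4) * 12 = 0
  (v - 4) = -72 / 12 = -6
  v = 4 + (-6) = -2

Answer: -2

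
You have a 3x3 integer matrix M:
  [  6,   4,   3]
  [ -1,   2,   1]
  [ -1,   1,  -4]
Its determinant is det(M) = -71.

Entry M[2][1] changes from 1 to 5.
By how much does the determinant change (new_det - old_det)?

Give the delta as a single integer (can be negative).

Cofactor C_21 = -9
Entry delta = 5 - 1 = 4
Det delta = entry_delta * cofactor = 4 * -9 = -36

Answer: -36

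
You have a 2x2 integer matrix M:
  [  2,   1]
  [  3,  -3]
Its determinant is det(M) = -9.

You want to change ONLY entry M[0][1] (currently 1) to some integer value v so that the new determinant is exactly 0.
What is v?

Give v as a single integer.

det is linear in entry M[0][1]: det = old_det + (v - 1) * C_01
Cofactor C_01 = -3
Want det = 0: -9 + (v - 1) * -3 = 0
  (v - 1) = 9 / -3 = -3
  v = 1 + (-3) = -2

Answer: -2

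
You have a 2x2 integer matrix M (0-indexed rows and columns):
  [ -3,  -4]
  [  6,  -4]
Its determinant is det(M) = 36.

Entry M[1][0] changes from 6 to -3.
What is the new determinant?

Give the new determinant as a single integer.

det is linear in row 1: changing M[1][0] by delta changes det by delta * cofactor(1,0).
Cofactor C_10 = (-1)^(1+0) * minor(1,0) = 4
Entry delta = -3 - 6 = -9
Det delta = -9 * 4 = -36
New det = 36 + -36 = 0

Answer: 0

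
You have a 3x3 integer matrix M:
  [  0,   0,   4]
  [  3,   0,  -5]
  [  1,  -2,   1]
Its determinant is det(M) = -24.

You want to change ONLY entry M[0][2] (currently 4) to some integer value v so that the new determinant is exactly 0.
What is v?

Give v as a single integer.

Answer: 0

Derivation:
det is linear in entry M[0][2]: det = old_det + (v - 4) * C_02
Cofactor C_02 = -6
Want det = 0: -24 + (v - 4) * -6 = 0
  (v - 4) = 24 / -6 = -4
  v = 4 + (-4) = 0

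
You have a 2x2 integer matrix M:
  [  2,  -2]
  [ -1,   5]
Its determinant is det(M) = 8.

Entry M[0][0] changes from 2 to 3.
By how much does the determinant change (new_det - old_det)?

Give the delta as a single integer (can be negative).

Cofactor C_00 = 5
Entry delta = 3 - 2 = 1
Det delta = entry_delta * cofactor = 1 * 5 = 5

Answer: 5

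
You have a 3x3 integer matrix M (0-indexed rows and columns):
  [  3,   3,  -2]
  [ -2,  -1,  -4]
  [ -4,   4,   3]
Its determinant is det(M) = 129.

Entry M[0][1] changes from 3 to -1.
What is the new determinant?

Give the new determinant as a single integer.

det is linear in row 0: changing M[0][1] by delta changes det by delta * cofactor(0,1).
Cofactor C_01 = (-1)^(0+1) * minor(0,1) = 22
Entry delta = -1 - 3 = -4
Det delta = -4 * 22 = -88
New det = 129 + -88 = 41

Answer: 41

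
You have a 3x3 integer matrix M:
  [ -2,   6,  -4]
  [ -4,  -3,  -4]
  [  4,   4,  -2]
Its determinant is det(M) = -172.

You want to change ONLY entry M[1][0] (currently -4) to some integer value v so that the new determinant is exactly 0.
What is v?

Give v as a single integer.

det is linear in entry M[1][0]: det = old_det + (v - -4) * C_10
Cofactor C_10 = -4
Want det = 0: -172 + (v - -4) * -4 = 0
  (v - -4) = 172 / -4 = -43
  v = -4 + (-43) = -47

Answer: -47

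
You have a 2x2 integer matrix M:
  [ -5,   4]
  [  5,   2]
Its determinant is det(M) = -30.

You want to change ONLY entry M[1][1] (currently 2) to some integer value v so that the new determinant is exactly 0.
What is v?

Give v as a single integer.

det is linear in entry M[1][1]: det = old_det + (v - 2) * C_11
Cofactor C_11 = -5
Want det = 0: -30 + (v - 2) * -5 = 0
  (v - 2) = 30 / -5 = -6
  v = 2 + (-6) = -4

Answer: -4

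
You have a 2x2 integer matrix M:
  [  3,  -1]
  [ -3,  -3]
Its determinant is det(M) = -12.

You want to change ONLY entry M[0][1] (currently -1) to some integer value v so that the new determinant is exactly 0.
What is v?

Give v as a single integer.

Answer: 3

Derivation:
det is linear in entry M[0][1]: det = old_det + (v - -1) * C_01
Cofactor C_01 = 3
Want det = 0: -12 + (v - -1) * 3 = 0
  (v - -1) = 12 / 3 = 4
  v = -1 + (4) = 3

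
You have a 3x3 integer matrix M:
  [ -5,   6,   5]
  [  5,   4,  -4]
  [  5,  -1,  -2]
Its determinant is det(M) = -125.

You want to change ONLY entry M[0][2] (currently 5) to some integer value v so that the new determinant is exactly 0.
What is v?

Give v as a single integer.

Answer: 0

Derivation:
det is linear in entry M[0][2]: det = old_det + (v - 5) * C_02
Cofactor C_02 = -25
Want det = 0: -125 + (v - 5) * -25 = 0
  (v - 5) = 125 / -25 = -5
  v = 5 + (-5) = 0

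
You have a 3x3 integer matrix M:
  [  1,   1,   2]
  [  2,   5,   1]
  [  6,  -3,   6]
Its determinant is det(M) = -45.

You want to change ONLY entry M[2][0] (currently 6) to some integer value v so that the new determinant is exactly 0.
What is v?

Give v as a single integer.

det is linear in entry M[2][0]: det = old_det + (v - 6) * C_20
Cofactor C_20 = -9
Want det = 0: -45 + (v - 6) * -9 = 0
  (v - 6) = 45 / -9 = -5
  v = 6 + (-5) = 1

Answer: 1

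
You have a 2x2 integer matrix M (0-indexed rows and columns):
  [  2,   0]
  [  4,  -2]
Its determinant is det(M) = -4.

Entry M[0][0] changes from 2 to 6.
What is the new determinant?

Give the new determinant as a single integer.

Answer: -12

Derivation:
det is linear in row 0: changing M[0][0] by delta changes det by delta * cofactor(0,0).
Cofactor C_00 = (-1)^(0+0) * minor(0,0) = -2
Entry delta = 6 - 2 = 4
Det delta = 4 * -2 = -8
New det = -4 + -8 = -12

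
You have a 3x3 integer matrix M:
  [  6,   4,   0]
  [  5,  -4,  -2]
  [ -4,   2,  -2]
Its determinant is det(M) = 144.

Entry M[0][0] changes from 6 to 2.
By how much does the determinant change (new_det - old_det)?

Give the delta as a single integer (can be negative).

Cofactor C_00 = 12
Entry delta = 2 - 6 = -4
Det delta = entry_delta * cofactor = -4 * 12 = -48

Answer: -48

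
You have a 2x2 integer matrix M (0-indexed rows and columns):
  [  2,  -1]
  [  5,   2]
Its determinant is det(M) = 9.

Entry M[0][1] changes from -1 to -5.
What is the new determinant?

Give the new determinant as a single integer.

Answer: 29

Derivation:
det is linear in row 0: changing M[0][1] by delta changes det by delta * cofactor(0,1).
Cofactor C_01 = (-1)^(0+1) * minor(0,1) = -5
Entry delta = -5 - -1 = -4
Det delta = -4 * -5 = 20
New det = 9 + 20 = 29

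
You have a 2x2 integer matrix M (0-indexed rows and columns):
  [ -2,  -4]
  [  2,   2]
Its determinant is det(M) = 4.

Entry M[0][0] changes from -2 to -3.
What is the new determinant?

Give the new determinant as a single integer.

det is linear in row 0: changing M[0][0] by delta changes det by delta * cofactor(0,0).
Cofactor C_00 = (-1)^(0+0) * minor(0,0) = 2
Entry delta = -3 - -2 = -1
Det delta = -1 * 2 = -2
New det = 4 + -2 = 2

Answer: 2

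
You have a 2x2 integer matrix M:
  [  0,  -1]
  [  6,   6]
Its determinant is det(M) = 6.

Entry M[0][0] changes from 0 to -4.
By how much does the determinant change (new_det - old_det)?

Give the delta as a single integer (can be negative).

Answer: -24

Derivation:
Cofactor C_00 = 6
Entry delta = -4 - 0 = -4
Det delta = entry_delta * cofactor = -4 * 6 = -24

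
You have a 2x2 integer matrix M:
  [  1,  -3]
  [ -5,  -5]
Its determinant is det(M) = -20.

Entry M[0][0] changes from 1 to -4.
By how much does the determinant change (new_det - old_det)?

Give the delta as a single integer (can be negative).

Answer: 25

Derivation:
Cofactor C_00 = -5
Entry delta = -4 - 1 = -5
Det delta = entry_delta * cofactor = -5 * -5 = 25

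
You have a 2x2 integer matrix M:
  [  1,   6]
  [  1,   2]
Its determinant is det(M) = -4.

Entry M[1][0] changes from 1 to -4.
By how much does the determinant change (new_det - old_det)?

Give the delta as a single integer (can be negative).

Cofactor C_10 = -6
Entry delta = -4 - 1 = -5
Det delta = entry_delta * cofactor = -5 * -6 = 30

Answer: 30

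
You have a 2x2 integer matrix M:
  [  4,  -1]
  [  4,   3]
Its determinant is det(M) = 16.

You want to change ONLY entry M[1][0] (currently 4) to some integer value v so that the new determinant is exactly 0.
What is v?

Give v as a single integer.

det is linear in entry M[1][0]: det = old_det + (v - 4) * C_10
Cofactor C_10 = 1
Want det = 0: 16 + (v - 4) * 1 = 0
  (v - 4) = -16 / 1 = -16
  v = 4 + (-16) = -12

Answer: -12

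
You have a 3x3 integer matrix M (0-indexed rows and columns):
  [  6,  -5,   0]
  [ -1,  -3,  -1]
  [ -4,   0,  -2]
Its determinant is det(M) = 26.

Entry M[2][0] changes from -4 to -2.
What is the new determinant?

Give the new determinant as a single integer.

Answer: 36

Derivation:
det is linear in row 2: changing M[2][0] by delta changes det by delta * cofactor(2,0).
Cofactor C_20 = (-1)^(2+0) * minor(2,0) = 5
Entry delta = -2 - -4 = 2
Det delta = 2 * 5 = 10
New det = 26 + 10 = 36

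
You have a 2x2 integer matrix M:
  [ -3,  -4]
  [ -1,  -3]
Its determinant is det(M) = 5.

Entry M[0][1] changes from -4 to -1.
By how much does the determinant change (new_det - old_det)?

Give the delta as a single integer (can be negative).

Answer: 3

Derivation:
Cofactor C_01 = 1
Entry delta = -1 - -4 = 3
Det delta = entry_delta * cofactor = 3 * 1 = 3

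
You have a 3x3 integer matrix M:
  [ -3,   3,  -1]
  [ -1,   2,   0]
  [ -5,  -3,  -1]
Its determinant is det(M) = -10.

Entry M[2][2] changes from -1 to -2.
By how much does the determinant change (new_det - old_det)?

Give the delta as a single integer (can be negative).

Answer: 3

Derivation:
Cofactor C_22 = -3
Entry delta = -2 - -1 = -1
Det delta = entry_delta * cofactor = -1 * -3 = 3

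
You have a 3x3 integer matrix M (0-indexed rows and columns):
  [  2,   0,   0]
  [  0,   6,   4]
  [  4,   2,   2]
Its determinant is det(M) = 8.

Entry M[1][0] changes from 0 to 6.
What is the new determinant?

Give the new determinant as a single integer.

det is linear in row 1: changing M[1][0] by delta changes det by delta * cofactor(1,0).
Cofactor C_10 = (-1)^(1+0) * minor(1,0) = 0
Entry delta = 6 - 0 = 6
Det delta = 6 * 0 = 0
New det = 8 + 0 = 8

Answer: 8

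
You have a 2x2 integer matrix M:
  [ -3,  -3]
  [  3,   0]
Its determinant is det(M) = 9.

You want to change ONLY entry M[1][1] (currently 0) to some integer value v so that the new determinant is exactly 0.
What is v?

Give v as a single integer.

Answer: 3

Derivation:
det is linear in entry M[1][1]: det = old_det + (v - 0) * C_11
Cofactor C_11 = -3
Want det = 0: 9 + (v - 0) * -3 = 0
  (v - 0) = -9 / -3 = 3
  v = 0 + (3) = 3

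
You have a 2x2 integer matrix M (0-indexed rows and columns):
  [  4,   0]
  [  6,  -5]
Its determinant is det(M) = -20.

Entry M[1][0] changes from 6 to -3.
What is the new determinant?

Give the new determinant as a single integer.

det is linear in row 1: changing M[1][0] by delta changes det by delta * cofactor(1,0).
Cofactor C_10 = (-1)^(1+0) * minor(1,0) = 0
Entry delta = -3 - 6 = -9
Det delta = -9 * 0 = 0
New det = -20 + 0 = -20

Answer: -20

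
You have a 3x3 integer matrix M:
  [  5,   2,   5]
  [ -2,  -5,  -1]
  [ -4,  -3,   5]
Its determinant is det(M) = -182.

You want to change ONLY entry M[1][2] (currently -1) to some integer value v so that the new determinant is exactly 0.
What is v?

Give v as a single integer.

Answer: 25

Derivation:
det is linear in entry M[1][2]: det = old_det + (v - -1) * C_12
Cofactor C_12 = 7
Want det = 0: -182 + (v - -1) * 7 = 0
  (v - -1) = 182 / 7 = 26
  v = -1 + (26) = 25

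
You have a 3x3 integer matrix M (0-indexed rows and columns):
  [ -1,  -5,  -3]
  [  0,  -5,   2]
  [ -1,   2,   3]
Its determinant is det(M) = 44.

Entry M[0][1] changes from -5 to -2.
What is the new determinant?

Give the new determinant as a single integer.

det is linear in row 0: changing M[0][1] by delta changes det by delta * cofactor(0,1).
Cofactor C_01 = (-1)^(0+1) * minor(0,1) = -2
Entry delta = -2 - -5 = 3
Det delta = 3 * -2 = -6
New det = 44 + -6 = 38

Answer: 38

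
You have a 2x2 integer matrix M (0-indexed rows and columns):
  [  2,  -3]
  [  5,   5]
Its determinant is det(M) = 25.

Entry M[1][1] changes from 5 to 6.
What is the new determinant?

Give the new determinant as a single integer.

det is linear in row 1: changing M[1][1] by delta changes det by delta * cofactor(1,1).
Cofactor C_11 = (-1)^(1+1) * minor(1,1) = 2
Entry delta = 6 - 5 = 1
Det delta = 1 * 2 = 2
New det = 25 + 2 = 27

Answer: 27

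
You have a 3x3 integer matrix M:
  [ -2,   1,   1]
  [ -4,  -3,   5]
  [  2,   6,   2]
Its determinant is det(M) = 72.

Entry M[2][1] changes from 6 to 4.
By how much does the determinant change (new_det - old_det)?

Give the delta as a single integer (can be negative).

Answer: -12

Derivation:
Cofactor C_21 = 6
Entry delta = 4 - 6 = -2
Det delta = entry_delta * cofactor = -2 * 6 = -12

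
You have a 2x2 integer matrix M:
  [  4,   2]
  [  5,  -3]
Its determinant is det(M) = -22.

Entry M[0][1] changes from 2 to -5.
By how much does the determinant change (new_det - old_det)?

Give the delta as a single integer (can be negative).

Answer: 35

Derivation:
Cofactor C_01 = -5
Entry delta = -5 - 2 = -7
Det delta = entry_delta * cofactor = -7 * -5 = 35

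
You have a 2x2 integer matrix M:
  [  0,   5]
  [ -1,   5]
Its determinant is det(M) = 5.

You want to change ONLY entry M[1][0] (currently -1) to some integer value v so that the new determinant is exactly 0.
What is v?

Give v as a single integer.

det is linear in entry M[1][0]: det = old_det + (v - -1) * C_10
Cofactor C_10 = -5
Want det = 0: 5 + (v - -1) * -5 = 0
  (v - -1) = -5 / -5 = 1
  v = -1 + (1) = 0

Answer: 0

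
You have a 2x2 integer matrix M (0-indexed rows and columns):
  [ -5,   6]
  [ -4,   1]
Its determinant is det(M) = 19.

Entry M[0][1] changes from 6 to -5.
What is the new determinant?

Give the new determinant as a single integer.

det is linear in row 0: changing M[0][1] by delta changes det by delta * cofactor(0,1).
Cofactor C_01 = (-1)^(0+1) * minor(0,1) = 4
Entry delta = -5 - 6 = -11
Det delta = -11 * 4 = -44
New det = 19 + -44 = -25

Answer: -25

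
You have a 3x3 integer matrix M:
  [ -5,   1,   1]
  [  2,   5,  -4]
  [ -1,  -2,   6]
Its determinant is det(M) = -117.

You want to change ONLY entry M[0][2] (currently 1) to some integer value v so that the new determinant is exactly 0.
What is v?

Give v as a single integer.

Answer: 118

Derivation:
det is linear in entry M[0][2]: det = old_det + (v - 1) * C_02
Cofactor C_02 = 1
Want det = 0: -117 + (v - 1) * 1 = 0
  (v - 1) = 117 / 1 = 117
  v = 1 + (117) = 118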